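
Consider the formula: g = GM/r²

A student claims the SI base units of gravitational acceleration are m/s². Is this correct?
Units of each symbol in g = GM/r²:
  G (gravitational constant): m³/(kg·s²)
  M (mass): kg
  r (distance): m  → to the power 2 in the denominator, contributes 1/m²

Multiplying the contributions: [m³/(kg·s²)] · [kg] · [1/m²]
Adding exponents of each base unit: m: 1, s: -2
SI base units of gravitational acceleration: m/s²

The claimed units m/s² match the derived units, so the claim is correct.

Answer: Yes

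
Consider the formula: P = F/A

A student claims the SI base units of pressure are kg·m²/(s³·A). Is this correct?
Units of each symbol in P = F/A:
  F (force): kg·m/s²
  A (area): m²  → in the denominator, contributes 1/m²

Multiplying the contributions: [kg·m/s²] · [1/m²]
Adding exponents of each base unit: kg: 1, m: -1, s: -2
SI base units of pressure: kg/(m·s²)

The claimed units kg·m²/(s³·A) (exponents kg: 1, m: 2, s: -3, A: -1) do not match the derived units kg/(m·s²) (exponents kg: 1, m: -1, s: -2), so the claim is incorrect.

Answer: No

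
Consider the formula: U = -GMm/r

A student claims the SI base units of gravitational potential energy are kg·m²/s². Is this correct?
Units of each symbol in U = -GMm/r:
  G (gravitational constant): m³/(kg·s²)
  M (mass): kg
  m (mass): kg
  r (distance): m  → in the denominator, contributes 1/m
  The minus sign does not affect the units.

Multiplying the contributions: [m³/(kg·s²)] · [kg] · [kg] · [1/m]
Adding exponents of each base unit: kg: 1, m: 2, s: -2
SI base units of gravitational potential energy: kg·m²/s²

The claimed units kg·m²/s² match the derived units, so the claim is correct.

Answer: Yes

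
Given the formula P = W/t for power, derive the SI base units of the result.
Units of each symbol in P = W/t:
  W (work): kg·m²/s²
  t (time): s  → in the denominator, contributes 1/s

Multiplying the contributions: [kg·m²/s²] · [1/s]
Adding exponents of each base unit: kg: 1, m: 2, s: -3
SI base units of power: kg·m²/s³

Answer: kg·m²/s³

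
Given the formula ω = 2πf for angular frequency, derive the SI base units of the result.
Units of each symbol in ω = 2πf:
  f (frequency): 1/s
  The factor 2π is dimensionless.

Multiplying the contributions: [1/s]
Adding exponents of each base unit: s: -1
SI base units of angular frequency: 1/s

Answer: 1/s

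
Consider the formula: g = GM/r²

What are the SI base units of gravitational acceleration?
Units of each symbol in g = GM/r²:
  G (gravitational constant): m³/(kg·s²)
  M (mass): kg
  r (distance): m  → to the power 2 in the denominator, contributes 1/m²

Multiplying the contributions: [m³/(kg·s²)] · [kg] · [1/m²]
Adding exponents of each base unit: m: 1, s: -2
SI base units of gravitational acceleration: m/s²

Answer: m/s²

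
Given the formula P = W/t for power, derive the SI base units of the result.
Units of each symbol in P = W/t:
  W (work): kg·m²/s²
  t (time): s  → in the denominator, contributes 1/s

Multiplying the contributions: [kg·m²/s²] · [1/s]
Adding exponents of each base unit: kg: 1, m: 2, s: -3
SI base units of power: kg·m²/s³

Answer: kg·m²/s³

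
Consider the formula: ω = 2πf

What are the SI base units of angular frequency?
Units of each symbol in ω = 2πf:
  f (frequency): 1/s
  The factor 2π is dimensionless.

Multiplying the contributions: [1/s]
Adding exponents of each base unit: s: -1
SI base units of angular frequency: 1/s

Answer: 1/s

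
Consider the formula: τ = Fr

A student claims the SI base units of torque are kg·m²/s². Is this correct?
Units of each symbol in τ = Fr:
  F (force): kg·m/s²
  r (lever arm): m

Multiplying the contributions: [kg·m/s²] · [m]
Adding exponents of each base unit: kg: 1, m: 2, s: -2
SI base units of torque: kg·m²/s²

The claimed units kg·m²/s² match the derived units, so the claim is correct.

Answer: Yes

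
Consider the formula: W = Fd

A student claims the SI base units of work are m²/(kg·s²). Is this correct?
Units of each symbol in W = Fd:
  F (force): kg·m/s²
  d (displacement): m

Multiplying the contributions: [kg·m/s²] · [m]
Adding exponents of each base unit: kg: 1, m: 2, s: -2
SI base units of work: kg·m²/s²

The claimed units m²/(kg·s²) (exponents kg: -1, m: 2, s: -2) do not match the derived units kg·m²/s² (exponents kg: 1, m: 2, s: -2), so the claim is incorrect.

Answer: No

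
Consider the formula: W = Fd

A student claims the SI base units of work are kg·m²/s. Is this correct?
Units of each symbol in W = Fd:
  F (force): kg·m/s²
  d (displacement): m

Multiplying the contributions: [kg·m/s²] · [m]
Adding exponents of each base unit: kg: 1, m: 2, s: -2
SI base units of work: kg·m²/s²

The claimed units kg·m²/s (exponents kg: 1, m: 2, s: -1) do not match the derived units kg·m²/s² (exponents kg: 1, m: 2, s: -2), so the claim is incorrect.

Answer: No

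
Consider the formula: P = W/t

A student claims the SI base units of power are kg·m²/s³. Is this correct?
Units of each symbol in P = W/t:
  W (work): kg·m²/s²
  t (time): s  → in the denominator, contributes 1/s

Multiplying the contributions: [kg·m²/s²] · [1/s]
Adding exponents of each base unit: kg: 1, m: 2, s: -3
SI base units of power: kg·m²/s³

The claimed units kg·m²/s³ match the derived units, so the claim is correct.

Answer: Yes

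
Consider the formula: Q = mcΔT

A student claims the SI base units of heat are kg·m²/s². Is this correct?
Units of each symbol in Q = mcΔT:
  m (mass): kg
  c (specific heat capacity, in J/(kg·K)): m²/(s²·K)
  ΔT (temperature change): K

Multiplying the contributions: [kg] · [m²/(s²·K)] · [K]
Adding exponents of each base unit: kg: 1, m: 2, s: -2
SI base units of heat: kg·m²/s²

The claimed units kg·m²/s² match the derived units, so the claim is correct.

Answer: Yes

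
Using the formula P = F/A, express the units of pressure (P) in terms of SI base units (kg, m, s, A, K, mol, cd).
Units of each symbol in P = F/A:
  F (force): kg·m/s²
  A (area): m²  → in the denominator, contributes 1/m²

Multiplying the contributions: [kg·m/s²] · [1/m²]
Adding exponents of each base unit: kg: 1, m: -1, s: -2
SI base units of pressure: kg/(m·s²)

Answer: kg/(m·s²)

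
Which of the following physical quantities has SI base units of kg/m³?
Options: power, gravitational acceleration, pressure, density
Checking the SI base units of each option:
  power (P = W/t): kg·m²/s³  ✗
  gravitational acceleration (g = GM/r²): m/s²  ✗
  pressure (P = F/A): kg/(m·s²)  ✗
  density (ρ = m/V): kg/m³  ✓ matches

Only density has units kg/m³.

Answer: density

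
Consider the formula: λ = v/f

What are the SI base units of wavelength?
Units of each symbol in λ = v/f:
  v (wave speed): m/s
  f (frequency): 1/s  → in the denominator, contributes s

Multiplying the contributions: [m/s] · [s]
Adding exponents of each base unit: m: 1
SI base units of wavelength: m

Answer: m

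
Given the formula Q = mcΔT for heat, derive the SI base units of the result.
Units of each symbol in Q = mcΔT:
  m (mass): kg
  c (specific heat capacity, in J/(kg·K)): m²/(s²·K)
  ΔT (temperature change): K

Multiplying the contributions: [kg] · [m²/(s²·K)] · [K]
Adding exponents of each base unit: kg: 1, m: 2, s: -2
SI base units of heat: kg·m²/s²

Answer: kg·m²/s²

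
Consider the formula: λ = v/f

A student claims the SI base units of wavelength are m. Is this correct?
Units of each symbol in λ = v/f:
  v (wave speed): m/s
  f (frequency): 1/s  → in the denominator, contributes s

Multiplying the contributions: [m/s] · [s]
Adding exponents of each base unit: m: 1
SI base units of wavelength: m

The claimed units m match the derived units, so the claim is correct.

Answer: Yes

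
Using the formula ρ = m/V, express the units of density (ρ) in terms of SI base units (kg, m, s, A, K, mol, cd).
Units of each symbol in ρ = m/V:
  m (mass): kg
  V (volume): m³  → in the denominator, contributes 1/m³

Multiplying the contributions: [kg] · [1/m³]
Adding exponents of each base unit: kg: 1, m: -3
SI base units of density: kg/m³

Answer: kg/m³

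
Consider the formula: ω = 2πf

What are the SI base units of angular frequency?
Units of each symbol in ω = 2πf:
  f (frequency): 1/s
  The factor 2π is dimensionless.

Multiplying the contributions: [1/s]
Adding exponents of each base unit: s: -1
SI base units of angular frequency: 1/s

Answer: 1/s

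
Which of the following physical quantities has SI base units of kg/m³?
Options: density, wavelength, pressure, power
Checking the SI base units of each option:
  density (ρ = m/V): kg/m³  ✓ matches
  wavelength (λ = v/f): m  ✗
  pressure (P = F/A): kg/(m·s²)  ✗
  power (P = W/t): kg·m²/s³  ✗

Only density has units kg/m³.

Answer: density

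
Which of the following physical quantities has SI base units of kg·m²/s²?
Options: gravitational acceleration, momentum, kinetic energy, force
Checking the SI base units of each option:
  gravitational acceleration (g = GM/r²): m/s²  ✗
  momentum (p = mv): kg·m/s  ✗
  kinetic energy (E = ½mv²): kg·m²/s²  ✓ matches
  force (F = ma): kg·m/s²  ✗

Only kinetic energy has units kg·m²/s².

Answer: kinetic energy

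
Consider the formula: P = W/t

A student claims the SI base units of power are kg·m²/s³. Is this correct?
Units of each symbol in P = W/t:
  W (work): kg·m²/s²
  t (time): s  → in the denominator, contributes 1/s

Multiplying the contributions: [kg·m²/s²] · [1/s]
Adding exponents of each base unit: kg: 1, m: 2, s: -3
SI base units of power: kg·m²/s³

The claimed units kg·m²/s³ match the derived units, so the claim is correct.

Answer: Yes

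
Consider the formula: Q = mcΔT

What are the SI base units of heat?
Units of each symbol in Q = mcΔT:
  m (mass): kg
  c (specific heat capacity, in J/(kg·K)): m²/(s²·K)
  ΔT (temperature change): K

Multiplying the contributions: [kg] · [m²/(s²·K)] · [K]
Adding exponents of each base unit: kg: 1, m: 2, s: -2
SI base units of heat: kg·m²/s²

Answer: kg·m²/s²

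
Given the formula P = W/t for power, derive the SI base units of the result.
Units of each symbol in P = W/t:
  W (work): kg·m²/s²
  t (time): s  → in the denominator, contributes 1/s

Multiplying the contributions: [kg·m²/s²] · [1/s]
Adding exponents of each base unit: kg: 1, m: 2, s: -3
SI base units of power: kg·m²/s³

Answer: kg·m²/s³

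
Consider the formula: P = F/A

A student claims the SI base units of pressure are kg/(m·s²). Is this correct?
Units of each symbol in P = F/A:
  F (force): kg·m/s²
  A (area): m²  → in the denominator, contributes 1/m²

Multiplying the contributions: [kg·m/s²] · [1/m²]
Adding exponents of each base unit: kg: 1, m: -1, s: -2
SI base units of pressure: kg/(m·s²)

The claimed units kg/(m·s²) match the derived units, so the claim is correct.

Answer: Yes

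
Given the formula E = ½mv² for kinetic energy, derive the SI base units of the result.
Units of each symbol in E = ½mv²:
  m (mass): kg
  v (speed): m/s  → to the power 2, contributes m²/s²
  The factor ½ is dimensionless.

Multiplying the contributions: [kg] · [m²/s²]
Adding exponents of each base unit: kg: 1, m: 2, s: -2
SI base units of kinetic energy: kg·m²/s²

Answer: kg·m²/s²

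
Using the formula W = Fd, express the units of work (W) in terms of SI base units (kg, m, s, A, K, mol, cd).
Units of each symbol in W = Fd:
  F (force): kg·m/s²
  d (displacement): m

Multiplying the contributions: [kg·m/s²] · [m]
Adding exponents of each base unit: kg: 1, m: 2, s: -2
SI base units of work: kg·m²/s²

Answer: kg·m²/s²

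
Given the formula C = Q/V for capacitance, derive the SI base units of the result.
Units of each symbol in C = Q/V:
  Q (charge, in coulombs): s·A
  V (voltage, in volts): kg·m²/(s³·A)  → in the denominator, contributes s³·A/(kg·m²)

Multiplying the contributions: [s·A] · [s³·A/(kg·m²)]
Adding exponents of each base unit: kg: -1, m: -2, s: 4, A: 2
SI base units of capacitance: s⁴·A²/(kg·m²)

Answer: s⁴·A²/(kg·m²)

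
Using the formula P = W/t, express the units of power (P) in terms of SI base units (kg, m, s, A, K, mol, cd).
Units of each symbol in P = W/t:
  W (work): kg·m²/s²
  t (time): s  → in the denominator, contributes 1/s

Multiplying the contributions: [kg·m²/s²] · [1/s]
Adding exponents of each base unit: kg: 1, m: 2, s: -3
SI base units of power: kg·m²/s³

Answer: kg·m²/s³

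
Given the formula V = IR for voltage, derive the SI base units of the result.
Units of each symbol in V = IR:
  I (current): A
  R (resistance, in ohms): kg·m²/(s³·A²)

Multiplying the contributions: [A] · [kg·m²/(s³·A²)]
Adding exponents of each base unit: kg: 1, m: 2, s: -3, A: -1
SI base units of voltage: kg·m²/(s³·A)

Answer: kg·m²/(s³·A)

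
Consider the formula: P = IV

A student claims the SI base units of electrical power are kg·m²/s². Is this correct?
Units of each symbol in P = IV:
  I (current): A
  V (voltage, in volts): kg·m²/(s³·A)

Multiplying the contributions: [A] · [kg·m²/(s³·A)]
Adding exponents of each base unit: kg: 1, m: 2, s: -3
SI base units of electrical power: kg·m²/s³

The claimed units kg·m²/s² (exponents kg: 1, m: 2, s: -2) do not match the derived units kg·m²/s³ (exponents kg: 1, m: 2, s: -3), so the claim is incorrect.

Answer: No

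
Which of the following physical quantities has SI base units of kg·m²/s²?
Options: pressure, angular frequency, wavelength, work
Checking the SI base units of each option:
  pressure (P = F/A): kg/(m·s²)  ✗
  angular frequency (ω = 2πf): 1/s  ✗
  wavelength (λ = v/f): m  ✗
  work (W = Fd): kg·m²/s²  ✓ matches

Only work has units kg·m²/s².

Answer: work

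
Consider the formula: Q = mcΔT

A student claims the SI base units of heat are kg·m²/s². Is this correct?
Units of each symbol in Q = mcΔT:
  m (mass): kg
  c (specific heat capacity, in J/(kg·K)): m²/(s²·K)
  ΔT (temperature change): K

Multiplying the contributions: [kg] · [m²/(s²·K)] · [K]
Adding exponents of each base unit: kg: 1, m: 2, s: -2
SI base units of heat: kg·m²/s²

The claimed units kg·m²/s² match the derived units, so the claim is correct.

Answer: Yes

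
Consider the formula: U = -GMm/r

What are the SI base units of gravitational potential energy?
Units of each symbol in U = -GMm/r:
  G (gravitational constant): m³/(kg·s²)
  M (mass): kg
  m (mass): kg
  r (distance): m  → in the denominator, contributes 1/m
  The minus sign does not affect the units.

Multiplying the contributions: [m³/(kg·s²)] · [kg] · [kg] · [1/m]
Adding exponents of each base unit: kg: 1, m: 2, s: -2
SI base units of gravitational potential energy: kg·m²/s²

Answer: kg·m²/s²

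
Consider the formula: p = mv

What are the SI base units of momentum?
Units of each symbol in p = mv:
  m (mass): kg
  v (velocity): m/s

Multiplying the contributions: [kg] · [m/s]
Adding exponents of each base unit: kg: 1, m: 1, s: -1
SI base units of momentum: kg·m/s

Answer: kg·m/s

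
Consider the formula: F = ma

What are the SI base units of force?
Units of each symbol in F = ma:
  m (mass): kg
  a (acceleration): m/s²

Multiplying the contributions: [kg] · [m/s²]
Adding exponents of each base unit: kg: 1, m: 1, s: -2
SI base units of force: kg·m/s²

Answer: kg·m/s²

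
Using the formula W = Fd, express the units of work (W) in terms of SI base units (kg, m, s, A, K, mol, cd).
Units of each symbol in W = Fd:
  F (force): kg·m/s²
  d (displacement): m

Multiplying the contributions: [kg·m/s²] · [m]
Adding exponents of each base unit: kg: 1, m: 2, s: -2
SI base units of work: kg·m²/s²

Answer: kg·m²/s²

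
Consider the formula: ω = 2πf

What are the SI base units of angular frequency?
Units of each symbol in ω = 2πf:
  f (frequency): 1/s
  The factor 2π is dimensionless.

Multiplying the contributions: [1/s]
Adding exponents of each base unit: s: -1
SI base units of angular frequency: 1/s

Answer: 1/s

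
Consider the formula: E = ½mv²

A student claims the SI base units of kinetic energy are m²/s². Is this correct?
Units of each symbol in E = ½mv²:
  m (mass): kg
  v (speed): m/s  → to the power 2, contributes m²/s²
  The factor ½ is dimensionless.

Multiplying the contributions: [kg] · [m²/s²]
Adding exponents of each base unit: kg: 1, m: 2, s: -2
SI base units of kinetic energy: kg·m²/s²

The claimed units m²/s² (exponents m: 2, s: -2) do not match the derived units kg·m²/s² (exponents kg: 1, m: 2, s: -2), so the claim is incorrect.

Answer: No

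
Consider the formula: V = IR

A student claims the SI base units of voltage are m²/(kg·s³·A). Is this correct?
Units of each symbol in V = IR:
  I (current): A
  R (resistance, in ohms): kg·m²/(s³·A²)

Multiplying the contributions: [A] · [kg·m²/(s³·A²)]
Adding exponents of each base unit: kg: 1, m: 2, s: -3, A: -1
SI base units of voltage: kg·m²/(s³·A)

The claimed units m²/(kg·s³·A) (exponents kg: -1, m: 2, s: -3, A: -1) do not match the derived units kg·m²/(s³·A) (exponents kg: 1, m: 2, s: -3, A: -1), so the claim is incorrect.

Answer: No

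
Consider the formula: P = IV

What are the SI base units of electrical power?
Units of each symbol in P = IV:
  I (current): A
  V (voltage, in volts): kg·m²/(s³·A)

Multiplying the contributions: [A] · [kg·m²/(s³·A)]
Adding exponents of each base unit: kg: 1, m: 2, s: -3
SI base units of electrical power: kg·m²/s³

Answer: kg·m²/s³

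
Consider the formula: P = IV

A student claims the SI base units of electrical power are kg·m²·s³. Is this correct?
Units of each symbol in P = IV:
  I (current): A
  V (voltage, in volts): kg·m²/(s³·A)

Multiplying the contributions: [A] · [kg·m²/(s³·A)]
Adding exponents of each base unit: kg: 1, m: 2, s: -3
SI base units of electrical power: kg·m²/s³

The claimed units kg·m²·s³ (exponents kg: 1, m: 2, s: 3) do not match the derived units kg·m²/s³ (exponents kg: 1, m: 2, s: -3), so the claim is incorrect.

Answer: No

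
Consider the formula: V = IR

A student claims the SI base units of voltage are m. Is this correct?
Units of each symbol in V = IR:
  I (current): A
  R (resistance, in ohms): kg·m²/(s³·A²)

Multiplying the contributions: [A] · [kg·m²/(s³·A²)]
Adding exponents of each base unit: kg: 1, m: 2, s: -3, A: -1
SI base units of voltage: kg·m²/(s³·A)

The claimed units m (exponents m: 1) do not match the derived units kg·m²/(s³·A) (exponents kg: 1, m: 2, s: -3, A: -1), so the claim is incorrect.

Answer: No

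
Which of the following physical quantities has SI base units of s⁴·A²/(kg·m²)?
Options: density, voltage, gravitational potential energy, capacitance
Checking the SI base units of each option:
  density (ρ = m/V): kg/m³  ✗
  voltage (V = IR): kg·m²/(s³·A)  ✗
  gravitational potential energy (U = -GMm/r): kg·m²/s²  ✗
  capacitance (C = Q/V): s⁴·A²/(kg·m²)  ✓ matches

Only capacitance has units s⁴·A²/(kg·m²).

Answer: capacitance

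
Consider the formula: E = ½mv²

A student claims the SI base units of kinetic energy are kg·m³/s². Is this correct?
Units of each symbol in E = ½mv²:
  m (mass): kg
  v (speed): m/s  → to the power 2, contributes m²/s²
  The factor ½ is dimensionless.

Multiplying the contributions: [kg] · [m²/s²]
Adding exponents of each base unit: kg: 1, m: 2, s: -2
SI base units of kinetic energy: kg·m²/s²

The claimed units kg·m³/s² (exponents kg: 1, m: 3, s: -2) do not match the derived units kg·m²/s² (exponents kg: 1, m: 2, s: -2), so the claim is incorrect.

Answer: No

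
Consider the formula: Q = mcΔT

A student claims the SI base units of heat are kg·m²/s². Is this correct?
Units of each symbol in Q = mcΔT:
  m (mass): kg
  c (specific heat capacity, in J/(kg·K)): m²/(s²·K)
  ΔT (temperature change): K

Multiplying the contributions: [kg] · [m²/(s²·K)] · [K]
Adding exponents of each base unit: kg: 1, m: 2, s: -2
SI base units of heat: kg·m²/s²

The claimed units kg·m²/s² match the derived units, so the claim is correct.

Answer: Yes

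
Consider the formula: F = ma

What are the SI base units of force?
Units of each symbol in F = ma:
  m (mass): kg
  a (acceleration): m/s²

Multiplying the contributions: [kg] · [m/s²]
Adding exponents of each base unit: kg: 1, m: 1, s: -2
SI base units of force: kg·m/s²

Answer: kg·m/s²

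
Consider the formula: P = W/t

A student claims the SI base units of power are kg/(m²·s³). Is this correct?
Units of each symbol in P = W/t:
  W (work): kg·m²/s²
  t (time): s  → in the denominator, contributes 1/s

Multiplying the contributions: [kg·m²/s²] · [1/s]
Adding exponents of each base unit: kg: 1, m: 2, s: -3
SI base units of power: kg·m²/s³

The claimed units kg/(m²·s³) (exponents kg: 1, m: -2, s: -3) do not match the derived units kg·m²/s³ (exponents kg: 1, m: 2, s: -3), so the claim is incorrect.

Answer: No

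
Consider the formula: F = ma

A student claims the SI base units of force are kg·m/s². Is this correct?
Units of each symbol in F = ma:
  m (mass): kg
  a (acceleration): m/s²

Multiplying the contributions: [kg] · [m/s²]
Adding exponents of each base unit: kg: 1, m: 1, s: -2
SI base units of force: kg·m/s²

The claimed units kg·m/s² match the derived units, so the claim is correct.

Answer: Yes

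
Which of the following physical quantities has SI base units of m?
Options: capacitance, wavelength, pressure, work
Checking the SI base units of each option:
  capacitance (C = Q/V): s⁴·A²/(kg·m²)  ✗
  wavelength (λ = v/f): m  ✓ matches
  pressure (P = F/A): kg/(m·s²)  ✗
  work (W = Fd): kg·m²/s²  ✗

Only wavelength has units m.

Answer: wavelength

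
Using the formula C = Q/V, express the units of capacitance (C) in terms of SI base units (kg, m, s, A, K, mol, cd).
Units of each symbol in C = Q/V:
  Q (charge, in coulombs): s·A
  V (voltage, in volts): kg·m²/(s³·A)  → in the denominator, contributes s³·A/(kg·m²)

Multiplying the contributions: [s·A] · [s³·A/(kg·m²)]
Adding exponents of each base unit: kg: -1, m: -2, s: 4, A: 2
SI base units of capacitance: s⁴·A²/(kg·m²)

Answer: s⁴·A²/(kg·m²)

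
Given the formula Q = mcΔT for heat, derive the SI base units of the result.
Units of each symbol in Q = mcΔT:
  m (mass): kg
  c (specific heat capacity, in J/(kg·K)): m²/(s²·K)
  ΔT (temperature change): K

Multiplying the contributions: [kg] · [m²/(s²·K)] · [K]
Adding exponents of each base unit: kg: 1, m: 2, s: -2
SI base units of heat: kg·m²/s²

Answer: kg·m²/s²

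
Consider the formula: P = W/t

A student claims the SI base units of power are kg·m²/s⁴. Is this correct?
Units of each symbol in P = W/t:
  W (work): kg·m²/s²
  t (time): s  → in the denominator, contributes 1/s

Multiplying the contributions: [kg·m²/s²] · [1/s]
Adding exponents of each base unit: kg: 1, m: 2, s: -3
SI base units of power: kg·m²/s³

The claimed units kg·m²/s⁴ (exponents kg: 1, m: 2, s: -4) do not match the derived units kg·m²/s³ (exponents kg: 1, m: 2, s: -3), so the claim is incorrect.

Answer: No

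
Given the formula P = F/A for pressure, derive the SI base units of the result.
Units of each symbol in P = F/A:
  F (force): kg·m/s²
  A (area): m²  → in the denominator, contributes 1/m²

Multiplying the contributions: [kg·m/s²] · [1/m²]
Adding exponents of each base unit: kg: 1, m: -1, s: -2
SI base units of pressure: kg/(m·s²)

Answer: kg/(m·s²)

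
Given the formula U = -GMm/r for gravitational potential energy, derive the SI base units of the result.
Units of each symbol in U = -GMm/r:
  G (gravitational constant): m³/(kg·s²)
  M (mass): kg
  m (mass): kg
  r (distance): m  → in the denominator, contributes 1/m
  The minus sign does not affect the units.

Multiplying the contributions: [m³/(kg·s²)] · [kg] · [kg] · [1/m]
Adding exponents of each base unit: kg: 1, m: 2, s: -2
SI base units of gravitational potential energy: kg·m²/s²

Answer: kg·m²/s²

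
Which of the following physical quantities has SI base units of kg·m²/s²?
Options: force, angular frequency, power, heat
Checking the SI base units of each option:
  force (F = ma): kg·m/s²  ✗
  angular frequency (ω = 2πf): 1/s  ✗
  power (P = W/t): kg·m²/s³  ✗
  heat (Q = mcΔT): kg·m²/s²  ✓ matches

Only heat has units kg·m²/s².

Answer: heat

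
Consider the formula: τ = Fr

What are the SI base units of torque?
Units of each symbol in τ = Fr:
  F (force): kg·m/s²
  r (lever arm): m

Multiplying the contributions: [kg·m/s²] · [m]
Adding exponents of each base unit: kg: 1, m: 2, s: -2
SI base units of torque: kg·m²/s²

Answer: kg·m²/s²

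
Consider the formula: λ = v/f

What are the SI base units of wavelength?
Units of each symbol in λ = v/f:
  v (wave speed): m/s
  f (frequency): 1/s  → in the denominator, contributes s

Multiplying the contributions: [m/s] · [s]
Adding exponents of each base unit: m: 1
SI base units of wavelength: m

Answer: m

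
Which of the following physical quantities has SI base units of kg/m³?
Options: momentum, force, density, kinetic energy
Checking the SI base units of each option:
  momentum (p = mv): kg·m/s  ✗
  force (F = ma): kg·m/s²  ✗
  density (ρ = m/V): kg/m³  ✓ matches
  kinetic energy (E = ½mv²): kg·m²/s²  ✗

Only density has units kg/m³.

Answer: density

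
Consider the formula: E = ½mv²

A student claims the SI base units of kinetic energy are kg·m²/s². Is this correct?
Units of each symbol in E = ½mv²:
  m (mass): kg
  v (speed): m/s  → to the power 2, contributes m²/s²
  The factor ½ is dimensionless.

Multiplying the contributions: [kg] · [m²/s²]
Adding exponents of each base unit: kg: 1, m: 2, s: -2
SI base units of kinetic energy: kg·m²/s²

The claimed units kg·m²/s² match the derived units, so the claim is correct.

Answer: Yes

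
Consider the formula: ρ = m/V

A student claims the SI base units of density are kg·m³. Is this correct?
Units of each symbol in ρ = m/V:
  m (mass): kg
  V (volume): m³  → in the denominator, contributes 1/m³

Multiplying the contributions: [kg] · [1/m³]
Adding exponents of each base unit: kg: 1, m: -3
SI base units of density: kg/m³

The claimed units kg·m³ (exponents kg: 1, m: 3) do not match the derived units kg/m³ (exponents kg: 1, m: -3), so the claim is incorrect.

Answer: No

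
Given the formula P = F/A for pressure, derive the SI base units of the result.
Units of each symbol in P = F/A:
  F (force): kg·m/s²
  A (area): m²  → in the denominator, contributes 1/m²

Multiplying the contributions: [kg·m/s²] · [1/m²]
Adding exponents of each base unit: kg: 1, m: -1, s: -2
SI base units of pressure: kg/(m·s²)

Answer: kg/(m·s²)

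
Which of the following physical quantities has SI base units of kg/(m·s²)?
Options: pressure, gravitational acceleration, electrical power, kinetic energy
Checking the SI base units of each option:
  pressure (P = F/A): kg/(m·s²)  ✓ matches
  gravitational acceleration (g = GM/r²): m/s²  ✗
  electrical power (P = IV): kg·m²/s³  ✗
  kinetic energy (E = ½mv²): kg·m²/s²  ✗

Only pressure has units kg/(m·s²).

Answer: pressure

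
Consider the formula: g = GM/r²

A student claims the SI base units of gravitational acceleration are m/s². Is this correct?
Units of each symbol in g = GM/r²:
  G (gravitational constant): m³/(kg·s²)
  M (mass): kg
  r (distance): m  → to the power 2 in the denominator, contributes 1/m²

Multiplying the contributions: [m³/(kg·s²)] · [kg] · [1/m²]
Adding exponents of each base unit: m: 1, s: -2
SI base units of gravitational acceleration: m/s²

The claimed units m/s² match the derived units, so the claim is correct.

Answer: Yes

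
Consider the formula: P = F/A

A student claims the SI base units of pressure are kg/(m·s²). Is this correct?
Units of each symbol in P = F/A:
  F (force): kg·m/s²
  A (area): m²  → in the denominator, contributes 1/m²

Multiplying the contributions: [kg·m/s²] · [1/m²]
Adding exponents of each base unit: kg: 1, m: -1, s: -2
SI base units of pressure: kg/(m·s²)

The claimed units kg/(m·s²) match the derived units, so the claim is correct.

Answer: Yes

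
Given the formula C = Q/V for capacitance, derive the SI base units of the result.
Units of each symbol in C = Q/V:
  Q (charge, in coulombs): s·A
  V (voltage, in volts): kg·m²/(s³·A)  → in the denominator, contributes s³·A/(kg·m²)

Multiplying the contributions: [s·A] · [s³·A/(kg·m²)]
Adding exponents of each base unit: kg: -1, m: -2, s: 4, A: 2
SI base units of capacitance: s⁴·A²/(kg·m²)

Answer: s⁴·A²/(kg·m²)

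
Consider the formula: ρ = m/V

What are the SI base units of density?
Units of each symbol in ρ = m/V:
  m (mass): kg
  V (volume): m³  → in the denominator, contributes 1/m³

Multiplying the contributions: [kg] · [1/m³]
Adding exponents of each base unit: kg: 1, m: -3
SI base units of density: kg/m³

Answer: kg/m³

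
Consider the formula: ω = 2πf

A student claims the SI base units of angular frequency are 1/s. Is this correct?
Units of each symbol in ω = 2πf:
  f (frequency): 1/s
  The factor 2π is dimensionless.

Multiplying the contributions: [1/s]
Adding exponents of each base unit: s: -1
SI base units of angular frequency: 1/s

The claimed units 1/s match the derived units, so the claim is correct.

Answer: Yes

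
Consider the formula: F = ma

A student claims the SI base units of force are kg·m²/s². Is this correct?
Units of each symbol in F = ma:
  m (mass): kg
  a (acceleration): m/s²

Multiplying the contributions: [kg] · [m/s²]
Adding exponents of each base unit: kg: 1, m: 1, s: -2
SI base units of force: kg·m/s²

The claimed units kg·m²/s² (exponents kg: 1, m: 2, s: -2) do not match the derived units kg·m/s² (exponents kg: 1, m: 1, s: -2), so the claim is incorrect.

Answer: No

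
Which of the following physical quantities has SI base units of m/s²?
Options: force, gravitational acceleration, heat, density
Checking the SI base units of each option:
  force (F = ma): kg·m/s²  ✗
  gravitational acceleration (g = GM/r²): m/s²  ✓ matches
  heat (Q = mcΔT): kg·m²/s²  ✗
  density (ρ = m/V): kg/m³  ✗

Only gravitational acceleration has units m/s².

Answer: gravitational acceleration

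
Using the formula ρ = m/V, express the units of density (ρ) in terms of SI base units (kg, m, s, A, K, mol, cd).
Units of each symbol in ρ = m/V:
  m (mass): kg
  V (volume): m³  → in the denominator, contributes 1/m³

Multiplying the contributions: [kg] · [1/m³]
Adding exponents of each base unit: kg: 1, m: -3
SI base units of density: kg/m³

Answer: kg/m³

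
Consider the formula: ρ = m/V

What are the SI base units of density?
Units of each symbol in ρ = m/V:
  m (mass): kg
  V (volume): m³  → in the denominator, contributes 1/m³

Multiplying the contributions: [kg] · [1/m³]
Adding exponents of each base unit: kg: 1, m: -3
SI base units of density: kg/m³

Answer: kg/m³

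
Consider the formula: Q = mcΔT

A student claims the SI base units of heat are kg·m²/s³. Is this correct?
Units of each symbol in Q = mcΔT:
  m (mass): kg
  c (specific heat capacity, in J/(kg·K)): m²/(s²·K)
  ΔT (temperature change): K

Multiplying the contributions: [kg] · [m²/(s²·K)] · [K]
Adding exponents of each base unit: kg: 1, m: 2, s: -2
SI base units of heat: kg·m²/s²

The claimed units kg·m²/s³ (exponents kg: 1, m: 2, s: -3) do not match the derived units kg·m²/s² (exponents kg: 1, m: 2, s: -2), so the claim is incorrect.

Answer: No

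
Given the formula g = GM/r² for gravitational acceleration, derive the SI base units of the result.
Units of each symbol in g = GM/r²:
  G (gravitational constant): m³/(kg·s²)
  M (mass): kg
  r (distance): m  → to the power 2 in the denominator, contributes 1/m²

Multiplying the contributions: [m³/(kg·s²)] · [kg] · [1/m²]
Adding exponents of each base unit: m: 1, s: -2
SI base units of gravitational acceleration: m/s²

Answer: m/s²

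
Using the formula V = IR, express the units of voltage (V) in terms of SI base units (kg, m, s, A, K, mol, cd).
Units of each symbol in V = IR:
  I (current): A
  R (resistance, in ohms): kg·m²/(s³·A²)

Multiplying the contributions: [A] · [kg·m²/(s³·A²)]
Adding exponents of each base unit: kg: 1, m: 2, s: -3, A: -1
SI base units of voltage: kg·m²/(s³·A)

Answer: kg·m²/(s³·A)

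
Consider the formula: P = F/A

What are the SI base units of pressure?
Units of each symbol in P = F/A:
  F (force): kg·m/s²
  A (area): m²  → in the denominator, contributes 1/m²

Multiplying the contributions: [kg·m/s²] · [1/m²]
Adding exponents of each base unit: kg: 1, m: -1, s: -2
SI base units of pressure: kg/(m·s²)

Answer: kg/(m·s²)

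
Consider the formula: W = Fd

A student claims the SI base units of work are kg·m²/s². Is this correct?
Units of each symbol in W = Fd:
  F (force): kg·m/s²
  d (displacement): m

Multiplying the contributions: [kg·m/s²] · [m]
Adding exponents of each base unit: kg: 1, m: 2, s: -2
SI base units of work: kg·m²/s²

The claimed units kg·m²/s² match the derived units, so the claim is correct.

Answer: Yes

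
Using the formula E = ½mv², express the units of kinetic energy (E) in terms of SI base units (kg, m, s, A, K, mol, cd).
Units of each symbol in E = ½mv²:
  m (mass): kg
  v (speed): m/s  → to the power 2, contributes m²/s²
  The factor ½ is dimensionless.

Multiplying the contributions: [kg] · [m²/s²]
Adding exponents of each base unit: kg: 1, m: 2, s: -2
SI base units of kinetic energy: kg·m²/s²

Answer: kg·m²/s²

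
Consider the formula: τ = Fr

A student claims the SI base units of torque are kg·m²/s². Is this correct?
Units of each symbol in τ = Fr:
  F (force): kg·m/s²
  r (lever arm): m

Multiplying the contributions: [kg·m/s²] · [m]
Adding exponents of each base unit: kg: 1, m: 2, s: -2
SI base units of torque: kg·m²/s²

The claimed units kg·m²/s² match the derived units, so the claim is correct.

Answer: Yes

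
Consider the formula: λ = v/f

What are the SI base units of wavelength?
Units of each symbol in λ = v/f:
  v (wave speed): m/s
  f (frequency): 1/s  → in the denominator, contributes s

Multiplying the contributions: [m/s] · [s]
Adding exponents of each base unit: m: 1
SI base units of wavelength: m

Answer: m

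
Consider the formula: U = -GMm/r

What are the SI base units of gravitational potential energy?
Units of each symbol in U = -GMm/r:
  G (gravitational constant): m³/(kg·s²)
  M (mass): kg
  m (mass): kg
  r (distance): m  → in the denominator, contributes 1/m
  The minus sign does not affect the units.

Multiplying the contributions: [m³/(kg·s²)] · [kg] · [kg] · [1/m]
Adding exponents of each base unit: kg: 1, m: 2, s: -2
SI base units of gravitational potential energy: kg·m²/s²

Answer: kg·m²/s²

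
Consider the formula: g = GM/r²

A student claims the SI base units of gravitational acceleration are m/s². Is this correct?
Units of each symbol in g = GM/r²:
  G (gravitational constant): m³/(kg·s²)
  M (mass): kg
  r (distance): m  → to the power 2 in the denominator, contributes 1/m²

Multiplying the contributions: [m³/(kg·s²)] · [kg] · [1/m²]
Adding exponents of each base unit: m: 1, s: -2
SI base units of gravitational acceleration: m/s²

The claimed units m/s² match the derived units, so the claim is correct.

Answer: Yes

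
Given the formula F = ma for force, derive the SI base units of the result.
Units of each symbol in F = ma:
  m (mass): kg
  a (acceleration): m/s²

Multiplying the contributions: [kg] · [m/s²]
Adding exponents of each base unit: kg: 1, m: 1, s: -2
SI base units of force: kg·m/s²

Answer: kg·m/s²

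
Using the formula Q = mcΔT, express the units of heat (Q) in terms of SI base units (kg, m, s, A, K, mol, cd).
Units of each symbol in Q = mcΔT:
  m (mass): kg
  c (specific heat capacity, in J/(kg·K)): m²/(s²·K)
  ΔT (temperature change): K

Multiplying the contributions: [kg] · [m²/(s²·K)] · [K]
Adding exponents of each base unit: kg: 1, m: 2, s: -2
SI base units of heat: kg·m²/s²

Answer: kg·m²/s²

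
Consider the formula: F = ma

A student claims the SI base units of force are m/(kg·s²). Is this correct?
Units of each symbol in F = ma:
  m (mass): kg
  a (acceleration): m/s²

Multiplying the contributions: [kg] · [m/s²]
Adding exponents of each base unit: kg: 1, m: 1, s: -2
SI base units of force: kg·m/s²

The claimed units m/(kg·s²) (exponents kg: -1, m: 1, s: -2) do not match the derived units kg·m/s² (exponents kg: 1, m: 1, s: -2), so the claim is incorrect.

Answer: No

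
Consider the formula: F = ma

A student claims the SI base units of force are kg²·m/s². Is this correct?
Units of each symbol in F = ma:
  m (mass): kg
  a (acceleration): m/s²

Multiplying the contributions: [kg] · [m/s²]
Adding exponents of each base unit: kg: 1, m: 1, s: -2
SI base units of force: kg·m/s²

The claimed units kg²·m/s² (exponents kg: 2, m: 1, s: -2) do not match the derived units kg·m/s² (exponents kg: 1, m: 1, s: -2), so the claim is incorrect.

Answer: No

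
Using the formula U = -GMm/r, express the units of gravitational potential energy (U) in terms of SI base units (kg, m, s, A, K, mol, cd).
Units of each symbol in U = -GMm/r:
  G (gravitational constant): m³/(kg·s²)
  M (mass): kg
  m (mass): kg
  r (distance): m  → in the denominator, contributes 1/m
  The minus sign does not affect the units.

Multiplying the contributions: [m³/(kg·s²)] · [kg] · [kg] · [1/m]
Adding exponents of each base unit: kg: 1, m: 2, s: -2
SI base units of gravitational potential energy: kg·m²/s²

Answer: kg·m²/s²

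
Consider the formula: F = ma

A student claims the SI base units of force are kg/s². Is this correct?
Units of each symbol in F = ma:
  m (mass): kg
  a (acceleration): m/s²

Multiplying the contributions: [kg] · [m/s²]
Adding exponents of each base unit: kg: 1, m: 1, s: -2
SI base units of force: kg·m/s²

The claimed units kg/s² (exponents kg: 1, s: -2) do not match the derived units kg·m/s² (exponents kg: 1, m: 1, s: -2), so the claim is incorrect.

Answer: No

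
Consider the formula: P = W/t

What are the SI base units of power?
Units of each symbol in P = W/t:
  W (work): kg·m²/s²
  t (time): s  → in the denominator, contributes 1/s

Multiplying the contributions: [kg·m²/s²] · [1/s]
Adding exponents of each base unit: kg: 1, m: 2, s: -3
SI base units of power: kg·m²/s³

Answer: kg·m²/s³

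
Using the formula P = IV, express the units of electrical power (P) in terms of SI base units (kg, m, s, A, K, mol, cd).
Units of each symbol in P = IV:
  I (current): A
  V (voltage, in volts): kg·m²/(s³·A)

Multiplying the contributions: [A] · [kg·m²/(s³·A)]
Adding exponents of each base unit: kg: 1, m: 2, s: -3
SI base units of electrical power: kg·m²/s³

Answer: kg·m²/s³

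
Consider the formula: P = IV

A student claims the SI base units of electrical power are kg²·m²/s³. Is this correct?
Units of each symbol in P = IV:
  I (current): A
  V (voltage, in volts): kg·m²/(s³·A)

Multiplying the contributions: [A] · [kg·m²/(s³·A)]
Adding exponents of each base unit: kg: 1, m: 2, s: -3
SI base units of electrical power: kg·m²/s³

The claimed units kg²·m²/s³ (exponents kg: 2, m: 2, s: -3) do not match the derived units kg·m²/s³ (exponents kg: 1, m: 2, s: -3), so the claim is incorrect.

Answer: No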